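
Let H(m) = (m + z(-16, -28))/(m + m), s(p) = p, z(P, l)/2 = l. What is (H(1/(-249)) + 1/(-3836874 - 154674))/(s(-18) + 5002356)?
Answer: 27831068429/19967072239224 ≈ 0.0013938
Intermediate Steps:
z(P, l) = 2*l
H(m) = (-56 + m)/(2*m) (H(m) = (m + 2*(-28))/(m + m) = (m - 56)/((2*m)) = (-56 + m)*(1/(2*m)) = (-56 + m)/(2*m))
(H(1/(-249)) + 1/(-3836874 - 154674))/(s(-18) + 5002356) = ((-56 + 1/(-249))/(2*(1/(-249))) + 1/(-3836874 - 154674))/(-18 + 5002356) = ((-56 - 1/249)/(2*(-1/249)) + 1/(-3991548))/5002338 = ((½)*(-249)*(-13945/249) - 1/3991548)*(1/5002338) = (13945/2 - 1/3991548)*(1/5002338) = (27831068429/3991548)*(1/5002338) = 27831068429/19967072239224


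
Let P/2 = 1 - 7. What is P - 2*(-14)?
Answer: 16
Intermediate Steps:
P = -12 (P = 2*(1 - 7) = 2*(-6) = -12)
P - 2*(-14) = -12 - 2*(-14) = -12 + 28 = 16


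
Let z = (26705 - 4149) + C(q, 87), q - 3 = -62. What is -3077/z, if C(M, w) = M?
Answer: -3077/22497 ≈ -0.13677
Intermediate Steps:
q = -59 (q = 3 - 62 = -59)
z = 22497 (z = (26705 - 4149) - 59 = 22556 - 59 = 22497)
-3077/z = -3077/22497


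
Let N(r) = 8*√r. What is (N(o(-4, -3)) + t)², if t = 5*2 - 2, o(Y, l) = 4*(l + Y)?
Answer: -1728 + 256*I*√7 ≈ -1728.0 + 677.31*I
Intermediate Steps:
o(Y, l) = 4*Y + 4*l (o(Y, l) = 4*(Y + l) = 4*Y + 4*l)
t = 8 (t = 10 - 2 = 8)
(N(o(-4, -3)) + t)² = (8*√(4*(-4) + 4*(-3)) + 8)² = (8*√(-16 - 12) + 8)² = (8*√(-28) + 8)² = (8*(2*I*√7) + 8)² = (16*I*√7 + 8)² = (8 + 16*I*√7)²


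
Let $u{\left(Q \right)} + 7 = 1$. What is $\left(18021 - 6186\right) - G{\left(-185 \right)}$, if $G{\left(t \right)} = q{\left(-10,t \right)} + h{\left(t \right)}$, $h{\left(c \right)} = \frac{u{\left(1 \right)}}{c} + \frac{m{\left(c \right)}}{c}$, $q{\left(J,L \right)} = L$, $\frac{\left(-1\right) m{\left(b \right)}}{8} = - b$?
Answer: $\frac{2222214}{185} \approx 12012.0$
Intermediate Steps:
$m{\left(b \right)} = 8 b$ ($m{\left(b \right)} = - 8 \left(- b\right) = 8 b$)
$u{\left(Q \right)} = -6$ ($u{\left(Q \right)} = -7 + 1 = -6$)
$h{\left(c \right)} = 8 - \frac{6}{c}$ ($h{\left(c \right)} = - \frac{6}{c} + \frac{8 c}{c} = - \frac{6}{c} + 8 = 8 - \frac{6}{c}$)
$G{\left(t \right)} = 8 + t - \frac{6}{t}$ ($G{\left(t \right)} = t + \left(8 - \frac{6}{t}\right) = 8 + t - \frac{6}{t}$)
$\left(18021 - 6186\right) - G{\left(-185 \right)} = \left(18021 - 6186\right) - \left(8 - 185 - \frac{6}{-185}\right) = \left(18021 - 6186\right) - \left(8 - 185 - - \frac{6}{185}\right) = 11835 - \left(8 - 185 + \frac{6}{185}\right) = 11835 - - \frac{32739}{185} = 11835 + \frac{32739}{185} = \frac{2222214}{185}$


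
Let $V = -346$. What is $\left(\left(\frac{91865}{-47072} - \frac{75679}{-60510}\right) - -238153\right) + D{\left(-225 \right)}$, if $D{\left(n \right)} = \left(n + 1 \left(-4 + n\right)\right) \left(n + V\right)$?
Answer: $\frac{708359342945689}{1424163360} \approx 4.9739 \cdot 10^{5}$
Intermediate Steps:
$D{\left(n \right)} = \left(-346 + n\right) \left(-4 + 2 n\right)$ ($D{\left(n \right)} = \left(n + 1 \left(-4 + n\right)\right) \left(n - 346\right) = \left(n + \left(-4 + n\right)\right) \left(-346 + n\right) = \left(-4 + 2 n\right) \left(-346 + n\right) = \left(-346 + n\right) \left(-4 + 2 n\right)$)
$\left(\left(\frac{91865}{-47072} - \frac{75679}{-60510}\right) - -238153\right) + D{\left(-225 \right)} = \left(\left(\frac{91865}{-47072} - \frac{75679}{-60510}\right) - -238153\right) + \left(1384 - -156600 + 2 \left(-225\right)^{2}\right) = \left(\left(91865 \left(- \frac{1}{47072}\right) - - \frac{75679}{60510}\right) + 238153\right) + \left(1384 + 156600 + 2 \cdot 50625\right) = \left(\left(- \frac{91865}{47072} + \frac{75679}{60510}\right) + 238153\right) + \left(1384 + 156600 + 101250\right) = \left(- \frac{998194631}{1424163360} + 238153\right) + 259234 = \frac{339167778479449}{1424163360} + 259234 = \frac{708359342945689}{1424163360}$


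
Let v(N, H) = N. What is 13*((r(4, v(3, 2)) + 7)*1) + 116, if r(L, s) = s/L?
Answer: 867/4 ≈ 216.75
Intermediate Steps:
13*((r(4, v(3, 2)) + 7)*1) + 116 = 13*((3/4 + 7)*1) + 116 = 13*((31/4)*1) + 116 = 13*(31/4) + 116 = 403/4 + 116 = 867/4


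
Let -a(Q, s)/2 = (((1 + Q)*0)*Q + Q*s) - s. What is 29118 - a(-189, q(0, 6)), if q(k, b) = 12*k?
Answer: 29118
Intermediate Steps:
a(Q, s) = 2*s - 2*Q*s (a(Q, s) = -2*((((1 + Q)*0)*Q + Q*s) - s) = -2*((0*Q + Q*s) - s) = -2*((0 + Q*s) - s) = -2*(Q*s - s) = -2*(-s + Q*s) = 2*s - 2*Q*s)
29118 - a(-189, q(0, 6)) = 29118 - 2*12*0*(1 - 1*(-189)) = 29118 - 2*0*(1 + 189) = 29118 - 2*0*190 = 29118 - 1*0 = 29118 + 0 = 29118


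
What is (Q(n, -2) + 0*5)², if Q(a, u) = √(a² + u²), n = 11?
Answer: 125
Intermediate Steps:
(Q(n, -2) + 0*5)² = (√(11² + (-2)²) + 0*5)² = (√(121 + 4) + 0)² = (√125 + 0)² = (5*√5 + 0)² = (5*√5)² = 125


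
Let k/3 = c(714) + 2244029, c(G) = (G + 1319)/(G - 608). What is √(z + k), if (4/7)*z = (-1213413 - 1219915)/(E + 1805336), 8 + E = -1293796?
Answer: √25246092941680383214/1936514 ≈ 2594.6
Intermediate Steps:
c(G) = (1319 + G)/(-608 + G)
E = -1293804 (E = -8 - 1293796 = -1293804)
k = 713607321/106 (k = 3*((1319 + 714)/(-608 + 714) + 2244029) = 3*(2033/106 + 2244029) = 3*(237869107/106) = 713607321/106 ≈ 6.7321e+6)
z = -152083/18269 (z = 7*((-1213413 - 1219915)/(-1293804 + 1805336))/4 = 7*(-2433328/511532)/4 = 7*(-2433328*1/511532)/4 = (7/4)*(-608332/127883) = -152083/18269 ≈ -8.3246)
√(z + k) = √(-152083/18269 + 713607321/106) = √(13036876026551/1936514) = √25246092941680383214/1936514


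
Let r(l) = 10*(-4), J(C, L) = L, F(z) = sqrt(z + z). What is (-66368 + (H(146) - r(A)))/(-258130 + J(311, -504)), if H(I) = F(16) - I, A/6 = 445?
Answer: 33237/129317 - 2*sqrt(2)/129317 ≈ 0.25700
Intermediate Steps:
A = 2670 (A = 6*445 = 2670)
F(z) = sqrt(2)*sqrt(z) (F(z) = sqrt(2*z) = sqrt(2)*sqrt(z))
r(l) = -40
H(I) = -I + 4*sqrt(2) (H(I) = sqrt(2)*sqrt(16) - I = sqrt(2)*4 - I = 4*sqrt(2) - I = -I + 4*sqrt(2))
(-66368 + (H(146) - r(A)))/(-258130 + J(311, -504)) = (-66368 + ((-1*146 + 4*sqrt(2)) - 1*(-40)))/(-258130 - 504) = (-66368 + ((-146 + 4*sqrt(2)) + 40))/(-258634) = (-66368 + (-106 + 4*sqrt(2)))*(-1/258634) = (-66474 + 4*sqrt(2))*(-1/258634) = 33237/129317 - 2*sqrt(2)/129317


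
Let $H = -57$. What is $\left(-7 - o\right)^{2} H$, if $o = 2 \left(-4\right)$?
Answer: $-57$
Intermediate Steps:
$o = -8$
$\left(-7 - o\right)^{2} H = \left(-7 - -8\right)^{2} \left(-57\right) = \left(-7 + 8\right)^{2} \left(-57\right) = 1^{2} \left(-57\right) = 1 \left(-57\right) = -57$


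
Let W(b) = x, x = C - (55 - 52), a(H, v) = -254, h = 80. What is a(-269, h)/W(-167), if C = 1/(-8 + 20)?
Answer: 3048/35 ≈ 87.086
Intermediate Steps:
C = 1/12 ≈ 0.083333
x = -35/12 (x = 1/12 - (55 - 52) = 1/12 - 1*3 = 1/12 - 3 = -35/12 ≈ -2.9167)
W(b) = -35/12
a(-269, h)/W(-167) = -254/(-35/12) = -254*(-12/35) = 3048/35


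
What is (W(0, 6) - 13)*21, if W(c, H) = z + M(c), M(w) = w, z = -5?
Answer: -378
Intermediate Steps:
W(c, H) = -5 + c
(W(0, 6) - 13)*21 = ((-5 + 0) - 13)*21 = (-5 - 13)*21 = -18*21 = -378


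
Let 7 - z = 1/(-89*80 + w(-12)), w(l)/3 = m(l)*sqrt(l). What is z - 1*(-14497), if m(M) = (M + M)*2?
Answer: 46180040253/3183952 - 9*I*sqrt(3)/1591976 ≈ 14504.0 - 9.7919e-6*I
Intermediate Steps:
m(M) = 4*M (m(M) = (2*M)*2 = 4*M)
w(l) = 12*l**(3/2) (w(l) = 3*((4*l)*sqrt(l)) = 3*(4*l**(3/2)) = 12*l**(3/2))
z = 7 - 1/(-7120 - 288*I*sqrt(3)) (z = 7 - 1/(-89*80 + 12*(-12)**(3/2)) = 7 - 1/(-7120 + 12*(-24*I*sqrt(3))) = 7 - 1/(-7120 - 288*I*sqrt(3)) ≈ 7.0001 - 9.7919e-6*I)
z - 1*(-14497) = (22288109/3183952 - 9*I*sqrt(3)/1591976) - 1*(-14497) = (22288109/3183952 - 9*I*sqrt(3)/1591976) + 14497 = 46180040253/3183952 - 9*I*sqrt(3)/1591976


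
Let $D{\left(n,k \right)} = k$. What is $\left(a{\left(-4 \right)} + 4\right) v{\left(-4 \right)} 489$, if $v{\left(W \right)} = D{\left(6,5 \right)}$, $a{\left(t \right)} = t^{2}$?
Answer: $48900$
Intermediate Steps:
$v{\left(W \right)} = 5$
$\left(a{\left(-4 \right)} + 4\right) v{\left(-4 \right)} 489 = \left(\left(-4\right)^{2} + 4\right) 5 \cdot 489 = \left(16 + 4\right) 5 \cdot 489 = 20 \cdot 5 \cdot 489 = 100 \cdot 489 = 48900$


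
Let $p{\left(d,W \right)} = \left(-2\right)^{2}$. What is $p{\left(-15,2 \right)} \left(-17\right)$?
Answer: $-68$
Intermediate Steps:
$p{\left(d,W \right)} = 4$
$p{\left(-15,2 \right)} \left(-17\right) = 4 \left(-17\right) = -68$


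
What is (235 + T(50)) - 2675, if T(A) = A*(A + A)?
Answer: 2560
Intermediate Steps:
T(A) = 2*A² (T(A) = A*(2*A) = 2*A²)
(235 + T(50)) - 2675 = (235 + 2*50²) - 2675 = (235 + 2*2500) - 2675 = (235 + 5000) - 2675 = 5235 - 2675 = 2560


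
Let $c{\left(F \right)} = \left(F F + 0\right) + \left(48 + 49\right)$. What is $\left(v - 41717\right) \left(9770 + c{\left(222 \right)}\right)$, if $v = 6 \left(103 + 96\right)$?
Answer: $-2396975973$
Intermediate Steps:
$v = 1194$ ($v = 6 \cdot 199 = 1194$)
$c{\left(F \right)} = 97 + F^{2}$ ($c{\left(F \right)} = \left(F^{2} + 0\right) + 97 = F^{2} + 97 = 97 + F^{2}$)
$\left(v - 41717\right) \left(9770 + c{\left(222 \right)}\right) = \left(1194 - 41717\right) \left(9770 + \left(97 + 222^{2}\right)\right) = - 40523 \left(9770 + \left(97 + 49284\right)\right) = - 40523 \left(9770 + 49381\right) = \left(-40523\right) 59151 = -2396975973$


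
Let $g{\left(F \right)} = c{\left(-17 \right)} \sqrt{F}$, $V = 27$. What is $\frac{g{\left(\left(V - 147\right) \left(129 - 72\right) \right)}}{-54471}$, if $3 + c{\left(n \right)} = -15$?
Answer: $\frac{36 i \sqrt{190}}{18157} \approx 0.02733 i$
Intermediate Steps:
$c{\left(n \right)} = -18$ ($c{\left(n \right)} = -3 - 15 = -18$)
$g{\left(F \right)} = - 18 \sqrt{F}$
$\frac{g{\left(\left(V - 147\right) \left(129 - 72\right) \right)}}{-54471} = \frac{\left(-18\right) \sqrt{\left(27 - 147\right) \left(129 - 72\right)}}{-54471} = - 18 \sqrt{\left(-120\right) 57} \left(- \frac{1}{54471}\right) = - 18 \sqrt{-6840} \left(- \frac{1}{54471}\right) = - 18 \cdot 6 i \sqrt{190} \left(- \frac{1}{54471}\right) = - 108 i \sqrt{190} \left(- \frac{1}{54471}\right) = \frac{36 i \sqrt{190}}{18157}$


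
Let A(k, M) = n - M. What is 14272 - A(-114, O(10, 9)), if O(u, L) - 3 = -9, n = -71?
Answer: 14337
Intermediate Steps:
O(u, L) = -6 (O(u, L) = 3 - 9 = -6)
A(k, M) = -71 - M
14272 - A(-114, O(10, 9)) = 14272 - (-71 - 1*(-6)) = 14272 - (-71 + 6) = 14272 - 1*(-65) = 14272 + 65 = 14337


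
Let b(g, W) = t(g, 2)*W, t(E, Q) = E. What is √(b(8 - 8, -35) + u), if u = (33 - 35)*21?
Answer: I*√42 ≈ 6.4807*I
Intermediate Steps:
b(g, W) = W*g (b(g, W) = g*W = W*g)
u = -42 (u = -2*21 = -42)
√(b(8 - 8, -35) + u) = √(-35*(8 - 8) - 42) = √(-35*0 - 42) = √(0 - 42) = √(-42) = I*√42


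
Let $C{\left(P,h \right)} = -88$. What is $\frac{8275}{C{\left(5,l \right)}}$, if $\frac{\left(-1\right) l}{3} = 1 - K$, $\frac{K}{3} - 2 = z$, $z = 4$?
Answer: $- \frac{8275}{88} \approx -94.034$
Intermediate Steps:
$K = 18$ ($K = 6 + 3 \cdot 4 = 6 + 12 = 18$)
$l = 51$ ($l = - 3 \left(1 - 18\right) = \left(-3\right) \left(-17\right) = 51$)
$\frac{8275}{C{\left(5,l \right)}} = \frac{8275}{-88} = 8275 \left(- \frac{1}{88}\right) = - \frac{8275}{88}$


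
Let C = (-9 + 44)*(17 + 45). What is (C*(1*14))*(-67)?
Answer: -2035460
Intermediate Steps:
C = 2170 (C = 35*62 = 2170)
(C*(1*14))*(-67) = (2170*(1*14))*(-67) = (2170*14)*(-67) = 30380*(-67) = -2035460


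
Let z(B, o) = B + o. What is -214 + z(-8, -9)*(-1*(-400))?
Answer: -7014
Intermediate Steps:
-214 + z(-8, -9)*(-1*(-400)) = -214 + (-8 - 9)*(-1*(-400)) = -214 - 17*400 = -214 - 6800 = -7014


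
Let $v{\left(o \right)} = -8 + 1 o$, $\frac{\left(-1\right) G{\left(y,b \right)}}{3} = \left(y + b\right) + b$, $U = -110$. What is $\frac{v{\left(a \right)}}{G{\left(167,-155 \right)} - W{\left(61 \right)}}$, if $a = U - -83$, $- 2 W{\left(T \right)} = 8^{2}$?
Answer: $- \frac{35}{461} \approx -0.075922$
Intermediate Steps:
$W{\left(T \right)} = -32$ ($W{\left(T \right)} = - \frac{8^{2}}{2} = \left(- \frac{1}{2}\right) 64 = -32$)
$G{\left(y,b \right)} = - 6 b - 3 y$ ($G{\left(y,b \right)} = - 3 \left(\left(y + b\right) + b\right) = - 3 \left(\left(b + y\right) + b\right) = - 3 \left(y + 2 b\right) = - 6 b - 3 y$)
$a = -27$ ($a = -110 - -83 = -110 + 83 = -27$)
$v{\left(o \right)} = -8 + o$
$\frac{v{\left(a \right)}}{G{\left(167,-155 \right)} - W{\left(61 \right)}} = \frac{-8 - 27}{\left(\left(-6\right) \left(-155\right) - 501\right) - -32} = - \frac{35}{\left(930 - 501\right) + 32} = - \frac{35}{429 + 32} = - \frac{35}{461}$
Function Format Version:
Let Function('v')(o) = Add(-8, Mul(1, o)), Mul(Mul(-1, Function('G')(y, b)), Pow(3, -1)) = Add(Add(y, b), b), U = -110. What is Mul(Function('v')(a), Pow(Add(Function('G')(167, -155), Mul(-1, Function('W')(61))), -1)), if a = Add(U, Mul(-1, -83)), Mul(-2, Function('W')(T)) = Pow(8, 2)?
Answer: Rational(-35, 461) ≈ -0.075922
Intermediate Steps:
Function('W')(T) = -32 (Function('W')(T) = Mul(Rational(-1, 2), Pow(8, 2)) = Mul(Rational(-1, 2), 64) = -32)
Function('G')(y, b) = Add(Mul(-6, b), Mul(-3, y)) (Function('G')(y, b) = Mul(-3, Add(Add(y, b), b)) = Mul(-3, Add(Add(b, y), b)) = Mul(-3, Add(y, Mul(2, b))) = Add(Mul(-6, b), Mul(-3, y)))
a = -27 (a = Add(-110, Mul(-1, -83)) = Add(-110, 83) = -27)
Function('v')(o) = Add(-8, o)
Mul(Function('v')(a), Pow(Add(Function('G')(167, -155), Mul(-1, Function('W')(61))), -1)) = Mul(Add(-8, -27), Pow(Add(Add(Mul(-6, -155), Mul(-3, 167)), Mul(-1, -32)), -1)) = Mul(-35, Pow(Add(Add(930, -501), 32), -1)) = Mul(-35, Pow(Add(429, 32), -1)) = Mul(-35, Pow(461, -1)) = Mul(-35, Rational(1, 461)) = Rational(-35, 461)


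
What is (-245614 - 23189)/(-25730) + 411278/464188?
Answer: 16919663738/1492944655 ≈ 11.333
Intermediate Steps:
(-245614 - 23189)/(-25730) + 411278/464188 = -268803*(-1/25730) + 411278*(1/464188) = 268803/25730 + 205639/232094 = 16919663738/1492944655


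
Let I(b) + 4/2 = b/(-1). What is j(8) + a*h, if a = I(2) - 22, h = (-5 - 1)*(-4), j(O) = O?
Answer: -616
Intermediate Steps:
I(b) = -2 - b (I(b) = -2 + b/(-1) = -2 + b*(-1) = -2 - b)
h = 24 (h = -6*(-4) = 24)
a = -26 (a = (-2 - 1*2) - 22 = (-2 - 2) - 22 = -4 - 22 = -26)
j(8) + a*h = 8 - 26*24 = 8 - 624 = -616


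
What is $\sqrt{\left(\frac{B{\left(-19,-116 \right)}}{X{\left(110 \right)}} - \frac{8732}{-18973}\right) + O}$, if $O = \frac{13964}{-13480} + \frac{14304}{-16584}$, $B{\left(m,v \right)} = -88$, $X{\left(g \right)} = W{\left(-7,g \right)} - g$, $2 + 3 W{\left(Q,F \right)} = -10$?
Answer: $\frac{i \sqrt{4225533877719235212758670}}{2518365786870} \approx 0.81625 i$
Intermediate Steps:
$W{\left(Q,F \right)} = -4$ ($W{\left(Q,F \right)} = - \frac{2}{3} + \frac{1}{3} \left(-10\right) = - \frac{2}{3} - \frac{10}{3} = -4$)
$X{\left(g \right)} = -4 - g$
$O = - \frac{4420801}{2328670}$ ($O = 13964 \left(- \frac{1}{13480}\right) + 14304 \left(- \frac{1}{16584}\right) = - \frac{3491}{3370} - \frac{596}{691} = - \frac{4420801}{2328670} \approx -1.8984$)
$\sqrt{\left(\frac{B{\left(-19,-116 \right)}}{X{\left(110 \right)}} - \frac{8732}{-18973}\right) + O} = \sqrt{\left(- \frac{88}{-4 - 110} - \frac{8732}{-18973}\right) - \frac{4420801}{2328670}} = \sqrt{\left(- \frac{88}{-4 - 110} - - \frac{8732}{18973}\right) - \frac{4420801}{2328670}} = \sqrt{\left(- \frac{88}{-114} + \frac{8732}{18973}\right) - \frac{4420801}{2328670}} = \sqrt{\left(\left(-88\right) \left(- \frac{1}{114}\right) + \frac{8732}{18973}\right) - \frac{4420801}{2328670}} = \sqrt{\left(\frac{44}{57} + \frac{8732}{18973}\right) - \frac{4420801}{2328670}} = \sqrt{\frac{1332536}{1081461} - \frac{4420801}{2328670}} = \sqrt{- \frac{1677887263141}{2518365786870}} = \frac{i \sqrt{4225533877719235212758670}}{2518365786870}$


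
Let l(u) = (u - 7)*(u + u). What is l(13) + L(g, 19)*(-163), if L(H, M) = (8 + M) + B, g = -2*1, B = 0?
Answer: -4245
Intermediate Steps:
l(u) = 2*u*(-7 + u) (l(u) = (-7 + u)*(2*u) = 2*u*(-7 + u))
g = -2
L(H, M) = 8 + M (L(H, M) = (8 + M) + 0 = 8 + M)
l(13) + L(g, 19)*(-163) = 2*13*(-7 + 13) + (8 + 19)*(-163) = 2*13*6 + 27*(-163) = 156 - 4401 = -4245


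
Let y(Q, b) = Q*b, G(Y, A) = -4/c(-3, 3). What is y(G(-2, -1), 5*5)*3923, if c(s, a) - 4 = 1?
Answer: -78460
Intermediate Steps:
c(s, a) = 5 (c(s, a) = 4 + 1 = 5)
G(Y, A) = -⅘ (G(Y, A) = -4/5 = -4*⅕ = -⅘)
y(G(-2, -1), 5*5)*3923 = -4*5*3923 = -⅘*25*3923 = -20*3923 = -78460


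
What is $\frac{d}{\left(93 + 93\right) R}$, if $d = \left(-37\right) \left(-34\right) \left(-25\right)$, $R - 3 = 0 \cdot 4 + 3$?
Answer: $- \frac{15725}{558} \approx -28.181$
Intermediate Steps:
$R = 6$ ($R = 3 + \left(0 \cdot 4 + 3\right) = 3 + \left(0 + 3\right) = 3 + 3 = 6$)
$d = -31450$ ($d = 1258 \left(-25\right) = -31450$)
$\frac{d}{\left(93 + 93\right) R} = - \frac{31450}{\left(93 + 93\right) 6} = - \frac{31450}{186 \cdot 6} = - \frac{31450}{1116} = \left(-31450\right) \frac{1}{1116} = - \frac{15725}{558}$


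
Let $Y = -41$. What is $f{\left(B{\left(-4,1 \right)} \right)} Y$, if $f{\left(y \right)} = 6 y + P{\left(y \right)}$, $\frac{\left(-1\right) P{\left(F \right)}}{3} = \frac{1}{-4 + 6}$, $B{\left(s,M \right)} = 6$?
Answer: $- \frac{2829}{2} \approx -1414.5$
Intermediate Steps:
$P{\left(F \right)} = - \frac{3}{2}$ ($P{\left(F \right)} = - \frac{3}{-4 + 6} = - \frac{3}{2}$)
$f{\left(y \right)} = - \frac{3}{2} + 6 y$ ($f{\left(y \right)} = 6 y - \frac{3}{2} = - \frac{3}{2} + 6 y$)
$f{\left(B{\left(-4,1 \right)} \right)} Y = \left(- \frac{3}{2} + 6 \cdot 6\right) \left(-41\right) = \left(- \frac{3}{2} + 36\right) \left(-41\right) = \frac{69}{2} \left(-41\right) = - \frac{2829}{2}$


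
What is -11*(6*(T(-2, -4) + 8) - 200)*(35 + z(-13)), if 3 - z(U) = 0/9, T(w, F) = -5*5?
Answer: 126236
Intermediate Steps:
T(w, F) = -25
z(U) = 3 (z(U) = 3 - 0/9 = 3 - 1*0 = 3 + 0 = 3)
-11*(6*(T(-2, -4) + 8) - 200)*(35 + z(-13)) = -11*(6*(-25 + 8) - 200)*(35 + 3) = -11*(6*(-17) - 200)*38 = -11*(-102 - 200)*38 = -(-3322)*38 = -11*(-11476) = 126236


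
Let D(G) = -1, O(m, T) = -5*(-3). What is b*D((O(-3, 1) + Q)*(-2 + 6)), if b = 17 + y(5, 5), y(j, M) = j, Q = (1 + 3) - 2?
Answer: -22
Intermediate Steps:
Q = 2 (Q = 4 - 2 = 2)
O(m, T) = 15
b = 22 (b = 17 + 5 = 22)
b*D((O(-3, 1) + Q)*(-2 + 6)) = 22*(-1) = -22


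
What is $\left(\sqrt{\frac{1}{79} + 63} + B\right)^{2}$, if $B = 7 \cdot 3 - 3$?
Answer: $\frac{\left(1422 + \sqrt{393262}\right)^{2}}{6241} \approx 672.78$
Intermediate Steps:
$B = 18$ ($B = 21 - 3 = 18$)
$\left(\sqrt{\frac{1}{79} + 63} + B\right)^{2} = \left(\sqrt{\frac{1}{79} + 63} + 18\right)^{2} = \left(\sqrt{\frac{4978}{79}} + 18\right)^{2} = \left(\frac{\sqrt{393262}}{79} + 18\right)^{2} = \left(18 + \frac{\sqrt{393262}}{79}\right)^{2}$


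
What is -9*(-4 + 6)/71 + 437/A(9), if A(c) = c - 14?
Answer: -31117/355 ≈ -87.654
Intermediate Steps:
A(c) = -14 + c
-9*(-4 + 6)/71 + 437/A(9) = -9*(-4 + 6)/71 + 437/(-14 + 9) = -9*2*(1/71) + 437/(-5) = -18*1/71 + 437*(-⅕) = -18/71 - 437/5 = -31117/355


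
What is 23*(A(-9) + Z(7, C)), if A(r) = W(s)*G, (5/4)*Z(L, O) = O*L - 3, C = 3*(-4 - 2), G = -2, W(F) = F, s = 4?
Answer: -12788/5 ≈ -2557.6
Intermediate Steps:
C = -18 (C = 3*(-6) = -18)
Z(L, O) = -12/5 + 4*L*O/5 (Z(L, O) = 4*(O*L - 3)/5 = 4*(L*O - 3)/5 = 4*(-3 + L*O)/5 = -12/5 + 4*L*O/5)
A(r) = -8 (A(r) = 4*(-2) = -8)
23*(A(-9) + Z(7, C)) = 23*(-8 + (-12/5 + (⅘)*7*(-18))) = 23*(-8 + (-12/5 - 504/5)) = 23*(-8 - 516/5) = 23*(-556/5) = -12788/5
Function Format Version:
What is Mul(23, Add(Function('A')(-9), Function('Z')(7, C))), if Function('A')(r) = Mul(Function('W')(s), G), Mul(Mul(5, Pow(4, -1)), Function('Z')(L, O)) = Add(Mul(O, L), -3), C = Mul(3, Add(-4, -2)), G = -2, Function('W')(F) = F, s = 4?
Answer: Rational(-12788, 5) ≈ -2557.6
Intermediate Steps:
C = -18 (C = Mul(3, -6) = -18)
Function('Z')(L, O) = Add(Rational(-12, 5), Mul(Rational(4, 5), L, O)) (Function('Z')(L, O) = Mul(Rational(4, 5), Add(Mul(O, L), -3)) = Mul(Rational(4, 5), Add(Mul(L, O), -3)) = Mul(Rational(4, 5), Add(-3, Mul(L, O))) = Add(Rational(-12, 5), Mul(Rational(4, 5), L, O)))
Function('A')(r) = -8 (Function('A')(r) = Mul(4, -2) = -8)
Mul(23, Add(Function('A')(-9), Function('Z')(7, C))) = Mul(23, Add(-8, Add(Rational(-12, 5), Mul(Rational(4, 5), 7, -18)))) = Mul(23, Add(-8, Add(Rational(-12, 5), Rational(-504, 5)))) = Mul(23, Add(-8, Rational(-516, 5))) = Mul(23, Rational(-556, 5)) = Rational(-12788, 5)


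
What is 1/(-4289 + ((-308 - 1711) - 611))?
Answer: -1/6919 ≈ -0.00014453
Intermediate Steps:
1/(-4289 + ((-308 - 1711) - 611)) = 1/(-4289 + (-2019 - 611)) = 1/(-4289 - 2630) = 1/(-6919) = -1/6919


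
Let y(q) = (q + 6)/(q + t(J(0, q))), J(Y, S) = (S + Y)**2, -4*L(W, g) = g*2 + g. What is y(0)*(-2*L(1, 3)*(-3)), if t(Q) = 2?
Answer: -81/2 ≈ -40.500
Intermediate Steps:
L(W, g) = -3*g/4 (L(W, g) = -(g*2 + g)/4 = -(2*g + g)/4 = -3*g/4)
y(q) = (6 + q)/(2 + q) (y(q) = (q + 6)/(q + 2) = (6 + q)/(2 + q))
y(0)*(-2*L(1, 3)*(-3)) = ((6 + 0)/(2 + 0))*(-(-3)*3/2*(-3)) = (6/2)*(-2*(-9/4)*(-3)) = ((1/2)*6)*((9/2)*(-3)) = 3*(-27/2) = -81/2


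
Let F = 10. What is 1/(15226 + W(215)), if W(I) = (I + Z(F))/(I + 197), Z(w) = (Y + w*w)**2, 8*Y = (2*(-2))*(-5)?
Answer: 1648/25135333 ≈ 6.5565e-5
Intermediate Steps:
Y = 5/2 (Y = ((2*(-2))*(-5))/8 = (-4*(-5))/8 = (1/8)*20 = 5/2 ≈ 2.5000)
Z(w) = (5/2 + w**2)**2 (Z(w) = (5/2 + w*w)**2 = (5/2 + w**2)**2)
W(I) = (42025/4 + I)/(197 + I) (W(I) = (I + (5 + 2*10**2)**2/4)/(I + 197) = (I + (5 + 2*100)**2/4)/(197 + I) = (I + (5 + 200)**2/4)/(197 + I) = (I + (1/4)*205**2)/(197 + I) = (I + (1/4)*42025)/(197 + I) = (I + 42025/4)/(197 + I) = (42025/4 + I)/(197 + I))
1/(15226 + W(215)) = 1/(15226 + (42025/4 + 215)/(197 + 215)) = 1/(15226 + (42885/4)/412) = 1/(15226 + (1/412)*(42885/4)) = 1/(15226 + 42885/1648) = 1/(25135333/1648) = 1648/25135333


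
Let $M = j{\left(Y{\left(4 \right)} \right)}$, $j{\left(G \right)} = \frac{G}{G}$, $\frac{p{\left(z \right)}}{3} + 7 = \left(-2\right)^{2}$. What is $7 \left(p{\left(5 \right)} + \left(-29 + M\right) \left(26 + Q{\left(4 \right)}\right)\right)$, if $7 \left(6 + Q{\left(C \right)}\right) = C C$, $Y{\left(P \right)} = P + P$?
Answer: $-4431$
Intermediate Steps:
$Y{\left(P \right)} = 2 P$
$Q{\left(C \right)} = -6 + \frac{C^{2}}{7}$ ($Q{\left(C \right)} = -6 + \frac{C C}{7} = -6 + \frac{C^{2}}{7}$)
$p{\left(z \right)} = -9$ ($p{\left(z \right)} = -21 + 3 \left(-2\right)^{2} = -21 + 3 \cdot 4 = -21 + 12 = -9$)
$j{\left(G \right)} = 1$
$M = 1$
$7 \left(p{\left(5 \right)} + \left(-29 + M\right) \left(26 + Q{\left(4 \right)}\right)\right) = 7 \left(-9 + \left(-29 + 1\right) \left(26 - \left(6 - \frac{4^{2}}{7}\right)\right)\right) = 7 \left(-9 - 28 \left(26 + \left(-6 + \frac{1}{7} \cdot 16\right)\right)\right) = 7 \left(-9 - 28 \left(26 + \left(-6 + \frac{16}{7}\right)\right)\right) = 7 \left(-9 - 28 \left(26 - \frac{26}{7}\right)\right) = 7 \left(-9 - 624\right) = 7 \left(-633\right) = -4431$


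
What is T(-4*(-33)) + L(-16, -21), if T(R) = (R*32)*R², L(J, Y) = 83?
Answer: 73599059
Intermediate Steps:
T(R) = 32*R³ (T(R) = (32*R)*R² = 32*R³)
T(-4*(-33)) + L(-16, -21) = 32*(-4*(-33))³ + 83 = 32*132³ + 83 = 32*2299968 + 83 = 73598976 + 83 = 73599059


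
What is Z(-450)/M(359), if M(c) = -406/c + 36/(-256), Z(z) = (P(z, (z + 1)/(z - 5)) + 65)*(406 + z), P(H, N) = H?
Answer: -77842688/5843 ≈ -13322.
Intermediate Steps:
Z(z) = (65 + z)*(406 + z) (Z(z) = (z + 65)*(406 + z) = (65 + z)*(406 + z))
M(c) = -9/64 - 406/c (M(c) = -406/c + 36*(-1/256) = -406/c - 9/64 = -9/64 - 406/c)
Z(-450)/M(359) = (26390 + (-450)**2 + 471*(-450))/(-9/64 - 406/359) = (26390 + 202500 - 211950)/(-9/64 - 406*1/359) = 16940/(-9/64 - 406/359) = 16940/(-29215/22976) = 16940*(-22976/29215) = -77842688/5843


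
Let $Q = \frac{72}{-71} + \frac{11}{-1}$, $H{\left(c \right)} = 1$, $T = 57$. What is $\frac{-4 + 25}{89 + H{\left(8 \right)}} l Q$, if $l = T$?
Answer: $- \frac{113449}{710} \approx -159.79$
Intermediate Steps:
$l = 57$
$Q = - \frac{853}{71}$ ($Q = 72 \left(- \frac{1}{71}\right) + 11 \left(-1\right) = - \frac{72}{71} - 11 = - \frac{853}{71} \approx -12.014$)
$\frac{-4 + 25}{89 + H{\left(8 \right)}} l Q = \frac{-4 + 25}{89 + 1} \cdot 57 \left(- \frac{853}{71}\right) = \frac{21}{90} \cdot 57 \left(- \frac{853}{71}\right) = 21 \cdot \frac{1}{90} \cdot 57 \left(- \frac{853}{71}\right) = \frac{7}{30} \cdot 57 \left(- \frac{853}{71}\right) = \frac{133}{10} \left(- \frac{853}{71}\right) = - \frac{113449}{710}$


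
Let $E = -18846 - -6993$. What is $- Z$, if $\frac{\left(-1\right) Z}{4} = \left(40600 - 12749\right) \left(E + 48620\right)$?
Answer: $4095990868$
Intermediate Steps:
$E = -11853$ ($E = -18846 + 6993 = -11853$)
$Z = -4095990868$ ($Z = - 4 \left(40600 - 12749\right) \left(-11853 + 48620\right) = - 4 \cdot 27851 \cdot 36767 = \left(-4\right) 1023997717 = -4095990868$)
$- Z = \left(-1\right) \left(-4095990868\right) = 4095990868$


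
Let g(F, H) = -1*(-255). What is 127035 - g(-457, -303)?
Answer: 126780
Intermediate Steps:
g(F, H) = 255
127035 - g(-457, -303) = 127035 - 1*255 = 127035 - 255 = 126780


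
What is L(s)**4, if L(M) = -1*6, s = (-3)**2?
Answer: 1296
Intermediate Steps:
s = 9
L(M) = -6
L(s)**4 = (-6)**4 = 1296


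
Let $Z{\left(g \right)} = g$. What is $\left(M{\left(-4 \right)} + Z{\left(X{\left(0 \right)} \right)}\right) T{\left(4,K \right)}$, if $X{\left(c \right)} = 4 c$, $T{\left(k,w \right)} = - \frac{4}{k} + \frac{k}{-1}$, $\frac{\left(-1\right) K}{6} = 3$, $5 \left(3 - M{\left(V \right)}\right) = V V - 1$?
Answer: $0$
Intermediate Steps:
$M{\left(V \right)} = \frac{16}{5} - \frac{V^{2}}{5}$ ($M{\left(V \right)} = 3 - \frac{V V - 1}{5} = 3 - \frac{V^{2} - 1}{5} = 3 - \frac{-1 + V^{2}}{5} = 3 - \left(- \frac{1}{5} + \frac{V^{2}}{5}\right) = \frac{16}{5} - \frac{V^{2}}{5}$)
$K = -18$ ($K = \left(-6\right) 3 = -18$)
$T{\left(k,w \right)} = - k - \frac{4}{k}$ ($T{\left(k,w \right)} = - \frac{4}{k} + k \left(-1\right) = - \frac{4}{k} - k = - k - \frac{4}{k}$)
$\left(M{\left(-4 \right)} + Z{\left(X{\left(0 \right)} \right)}\right) T{\left(4,K \right)} = \left(\left(\frac{16}{5} - \frac{\left(-4\right)^{2}}{5}\right) + 4 \cdot 0\right) \left(\left(-1\right) 4 - \frac{4}{4}\right) = \left(\left(\frac{16}{5} - \frac{16}{5}\right) + 0\right) \left(-4 - 1\right) = \left(0 + 0\right) \left(-5\right) = 0 \left(-5\right) = 0$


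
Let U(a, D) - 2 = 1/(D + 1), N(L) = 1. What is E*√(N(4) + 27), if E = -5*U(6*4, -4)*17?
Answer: -850*√7/3 ≈ -749.63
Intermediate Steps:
U(a, D) = 2 + 1/(1 + D) (U(a, D) = 2 + 1/(D + 1) = 2 + 1/(1 + D))
E = -425/3 (E = -5*(3 + 2*(-4))/(1 - 4)*17 = -5*(3 - 8)/(-3)*17 = -5*(-⅓*(-5))*17 = -25*17/3 = -5*85/3 = -425/3 ≈ -141.67)
E*√(N(4) + 27) = -425*√(1 + 27)/3 = -850*√7/3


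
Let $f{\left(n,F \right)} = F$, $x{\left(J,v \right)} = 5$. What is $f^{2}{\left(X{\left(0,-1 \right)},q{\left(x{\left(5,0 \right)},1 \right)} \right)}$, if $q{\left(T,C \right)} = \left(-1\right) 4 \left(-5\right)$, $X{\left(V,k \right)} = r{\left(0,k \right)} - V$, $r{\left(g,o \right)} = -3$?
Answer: $400$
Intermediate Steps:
$X{\left(V,k \right)} = -3 - V$
$q{\left(T,C \right)} = 20$ ($q{\left(T,C \right)} = \left(-4\right) \left(-5\right) = 20$)
$f^{2}{\left(X{\left(0,-1 \right)},q{\left(x{\left(5,0 \right)},1 \right)} \right)} = 20^{2} = 400$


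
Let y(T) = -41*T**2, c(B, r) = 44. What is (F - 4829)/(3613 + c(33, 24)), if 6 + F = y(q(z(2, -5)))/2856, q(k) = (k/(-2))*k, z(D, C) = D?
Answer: -150097/113526 ≈ -1.3221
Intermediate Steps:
q(k) = -k**2/2 (q(k) = (k*(-1/2))*k = (-k/2)*k = -k**2/2)
F = -4325/714 (F = -6 - 41*(-1/2*2**2)**2/2856 = -6 - 41*(-1/2*4)**2*(1/2856) = -6 - 41*(-2)**2*(1/2856) = -6 - 41*4*(1/2856) = -6 - 164*1/2856 = -6 - 41/714 = -4325/714 ≈ -6.0574)
(F - 4829)/(3613 + c(33, 24)) = (-4325/714 - 4829)/(3613 + 44) = -3452231/714/3657 = -3452231/714*1/3657 = -150097/113526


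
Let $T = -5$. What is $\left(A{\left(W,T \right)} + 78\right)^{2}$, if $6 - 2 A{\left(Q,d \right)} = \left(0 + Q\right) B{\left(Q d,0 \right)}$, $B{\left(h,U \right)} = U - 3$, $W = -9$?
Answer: $\frac{18225}{4} \approx 4556.3$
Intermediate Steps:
$B{\left(h,U \right)} = -3 + U$ ($B{\left(h,U \right)} = U - 3 = -3 + U$)
$A{\left(Q,d \right)} = 3 + \frac{3 Q}{2}$ ($A{\left(Q,d \right)} = 3 - \frac{\left(0 + Q\right) \left(-3 + 0\right)}{2} = 3 - \frac{Q \left(-3\right)}{2} = 3 - \frac{\left(-3\right) Q}{2} = 3 + \frac{3 Q}{2}$)
$\left(A{\left(W,T \right)} + 78\right)^{2} = \left(\left(3 + \frac{3}{2} \left(-9\right)\right) + 78\right)^{2} = \left(\left(3 - \frac{27}{2}\right) + 78\right)^{2} = \left(- \frac{21}{2} + 78\right)^{2} = \left(\frac{135}{2}\right)^{2} = \frac{18225}{4}$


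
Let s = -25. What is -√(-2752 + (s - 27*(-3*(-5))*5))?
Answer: -49*I*√2 ≈ -69.297*I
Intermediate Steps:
-√(-2752 + (s - 27*(-3*(-5))*5)) = -√(-2752 + (-25 - 27*(-3*(-5))*5)) = -√(-2752 + (-25 - 405*5)) = -√(-2752 + (-25 - 27*75)) = -√(-2752 + (-25 - 2025)) = -√(-2752 - 2050) = -√(-4802) = -49*I*√2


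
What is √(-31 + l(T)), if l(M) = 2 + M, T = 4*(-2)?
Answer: I*√37 ≈ 6.0828*I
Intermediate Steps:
T = -8
√(-31 + l(T)) = √(-31 + (2 - 8)) = √(-31 - 6) = √(-37) = I*√37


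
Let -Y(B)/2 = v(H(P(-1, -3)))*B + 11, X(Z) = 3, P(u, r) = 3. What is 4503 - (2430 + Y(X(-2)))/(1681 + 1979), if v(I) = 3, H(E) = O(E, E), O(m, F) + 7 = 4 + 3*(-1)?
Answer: 1647859/366 ≈ 4502.3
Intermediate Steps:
O(m, F) = -6 (O(m, F) = -7 + (4 + 3*(-1)) = -7 + (4 - 3) = -7 + 1 = -6)
H(E) = -6
Y(B) = -22 - 6*B (Y(B) = -2*(3*B + 11) = -2*(11 + 3*B) = -22 - 6*B)
4503 - (2430 + Y(X(-2)))/(1681 + 1979) = 4503 - (2430 + (-22 - 6*3))/(1681 + 1979) = 4503 - (2430 + (-22 - 18))/3660 = 4503 - (2430 - 40)/3660 = 4503 - 2390/3660 = 4503 - 1*239/366 = 4503 - 239/366 = 1647859/366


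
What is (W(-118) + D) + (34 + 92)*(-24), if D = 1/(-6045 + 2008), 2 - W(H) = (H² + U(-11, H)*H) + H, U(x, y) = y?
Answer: -124145825/4037 ≈ -30752.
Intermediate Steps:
W(H) = 2 - H - 2*H² (W(H) = 2 - ((H² + H*H) + H) = 2 - ((H² + H²) + H) = 2 - (2*H² + H) = 2 - (H + 2*H²) = 2 + (-H - 2*H²) = 2 - H - 2*H²)
D = -1/4037 (D = 1/(-4037) = -1/4037 ≈ -0.00024771)
(W(-118) + D) + (34 + 92)*(-24) = ((2 - 1*(-118) - 2*(-118)²) - 1/4037) + (34 + 92)*(-24) = ((2 + 118 - 2*13924) - 1/4037) + 126*(-24) = ((2 + 118 - 27848) - 1/4037) - 3024 = (-27728 - 1/4037) - 3024 = -111937937/4037 - 3024 = -124145825/4037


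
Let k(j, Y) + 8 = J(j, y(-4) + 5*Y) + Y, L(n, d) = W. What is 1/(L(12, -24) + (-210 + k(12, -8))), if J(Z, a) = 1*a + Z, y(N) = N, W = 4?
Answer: -1/254 ≈ -0.0039370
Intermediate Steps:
L(n, d) = 4
J(Z, a) = Z + a (J(Z, a) = a + Z = Z + a)
k(j, Y) = -12 + j + 6*Y (k(j, Y) = -8 + ((j + (-4 + 5*Y)) + Y) = -8 + ((-4 + j + 5*Y) + Y) = -8 + (-4 + j + 6*Y) = -12 + j + 6*Y)
1/(L(12, -24) + (-210 + k(12, -8))) = 1/(4 + (-210 + (-12 + 12 + 6*(-8)))) = 1/(4 + (-210 + (-12 + 12 - 48))) = 1/(4 + (-210 - 48)) = 1/(4 - 258) = 1/(-254) = -1/254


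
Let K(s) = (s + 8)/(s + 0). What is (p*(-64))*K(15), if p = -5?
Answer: 1472/3 ≈ 490.67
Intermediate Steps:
K(s) = (8 + s)/s
(p*(-64))*K(15) = (-5*(-64))*((8 + 15)/15) = 320*((1/15)*23) = 320*(23/15) = 1472/3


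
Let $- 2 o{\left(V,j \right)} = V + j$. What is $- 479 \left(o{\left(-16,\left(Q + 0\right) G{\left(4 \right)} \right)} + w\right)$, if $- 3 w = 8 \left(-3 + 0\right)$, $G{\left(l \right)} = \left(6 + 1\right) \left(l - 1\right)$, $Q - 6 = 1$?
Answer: $\frac{55085}{2} \approx 27543.0$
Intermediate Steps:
$Q = 7$ ($Q = 6 + 1 = 7$)
$G{\left(l \right)} = -7 + 7 l$ ($G{\left(l \right)} = 7 \left(-1 + l\right) = -7 + 7 l$)
$o{\left(V,j \right)} = - \frac{V}{2} - \frac{j}{2}$ ($o{\left(V,j \right)} = - \frac{V + j}{2} = - \frac{V}{2} - \frac{j}{2}$)
$w = 8$ ($w = - \frac{8 \left(-3 + 0\right)}{3} = - \frac{8 \left(-3\right)}{3} = \left(- \frac{1}{3}\right) \left(-24\right) = 8$)
$- 479 \left(o{\left(-16,\left(Q + 0\right) G{\left(4 \right)} \right)} + w\right) = - 479 \left(\left(\left(- \frac{1}{2}\right) \left(-16\right) - \frac{\left(7 + 0\right) \left(-7 + 7 \cdot 4\right)}{2}\right) + 8\right) = - 479 \left(\left(8 - \frac{7 \left(-7 + 28\right)}{2}\right) + 8\right) = - 479 \left(\left(8 - \frac{7 \cdot 21}{2}\right) + 8\right) = - 479 \left(\left(8 - \frac{147}{2}\right) + 8\right) = - 479 \left(- \frac{131}{2} + 8\right) = \left(-479\right) \left(- \frac{115}{2}\right) = \frac{55085}{2}$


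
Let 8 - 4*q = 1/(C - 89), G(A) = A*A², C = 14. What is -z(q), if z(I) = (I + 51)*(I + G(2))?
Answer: -47718901/90000 ≈ -530.21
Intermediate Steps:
G(A) = A³
q = 601/300 (q = 2 - 1/(4*(14 - 89)) = 2 - ¼/(-75) = 2 - ¼*(-1/75) = 2 + 1/300 = 601/300 ≈ 2.0033)
z(I) = (8 + I)*(51 + I) (z(I) = (I + 51)*(I + 2³) = (51 + I)*(I + 8) = (51 + I)*(8 + I) = (8 + I)*(51 + I))
-z(q) = -(408 + (601/300)² + 59*(601/300)) = -(408 + 361201/90000 + 35459/300) = -1*47718901/90000 = -47718901/90000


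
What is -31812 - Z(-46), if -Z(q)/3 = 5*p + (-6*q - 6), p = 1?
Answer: -30987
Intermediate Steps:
Z(q) = 3 + 18*q (Z(q) = -3*(5*1 + (-6*q - 6)) = -3*(5 + (-6 - 6*q)) = -3*(-1 - 6*q) = 3 + 18*q)
-31812 - Z(-46) = -31812 - (3 + 18*(-46)) = -31812 - (3 - 828) = -31812 - 1*(-825) = -31812 + 825 = -30987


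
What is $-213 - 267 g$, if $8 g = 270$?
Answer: $- \frac{36897}{4} \approx -9224.3$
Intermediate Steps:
$g = \frac{135}{4}$ ($g = \frac{1}{8} \cdot 270 = \frac{135}{4} \approx 33.75$)
$-213 - 267 g = -213 - \frac{36045}{4} = - \frac{36897}{4}$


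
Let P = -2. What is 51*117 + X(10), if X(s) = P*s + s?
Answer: 5957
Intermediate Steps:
X(s) = -s (X(s) = -2*s + s = -s)
51*117 + X(10) = 51*117 - 1*10 = 5967 - 10 = 5957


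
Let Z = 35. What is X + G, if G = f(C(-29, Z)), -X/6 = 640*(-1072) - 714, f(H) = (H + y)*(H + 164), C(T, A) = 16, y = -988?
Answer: 3945804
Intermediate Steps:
f(H) = (-988 + H)*(164 + H) (f(H) = (H - 988)*(H + 164) = (-988 + H)*(164 + H))
X = 4120764 (X = -6*(640*(-1072) - 714) = -6*(-686080 - 714) = -6*(-686794) = 4120764)
G = -174960 (G = -162032 + 16² - 824*16 = -162032 + 256 - 13184 = -174960)
X + G = 4120764 - 174960 = 3945804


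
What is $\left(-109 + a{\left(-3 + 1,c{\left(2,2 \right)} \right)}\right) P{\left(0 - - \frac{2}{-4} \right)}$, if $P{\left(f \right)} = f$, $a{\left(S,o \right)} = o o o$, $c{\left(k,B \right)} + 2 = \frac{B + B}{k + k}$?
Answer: $55$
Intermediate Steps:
$c{\left(k,B \right)} = -2 + \frac{B}{k}$ ($c{\left(k,B \right)} = -2 + \frac{B + B}{k + k} = -2 + \frac{2 B}{2 k} = -2 + 2 B \frac{1}{2 k} = -2 + \frac{B}{k}$)
$a{\left(S,o \right)} = o^{3}$ ($a{\left(S,o \right)} = o^{2} o = o^{3}$)
$\left(-109 + a{\left(-3 + 1,c{\left(2,2 \right)} \right)}\right) P{\left(0 - - \frac{2}{-4} \right)} = \left(-109 + \left(-2 + \frac{2}{2}\right)^{3}\right) \left(0 - - \frac{2}{-4}\right) = \left(-109 + \left(-2 + 2 \cdot \frac{1}{2}\right)^{3}\right) \left(0 - \left(-2\right) \left(- \frac{1}{4}\right)\right) = \left(-109 + \left(-2 + 1\right)^{3}\right) \left(0 - \frac{1}{2}\right) = \left(-109 + \left(-1\right)^{3}\right) \left(0 - \frac{1}{2}\right) = \left(-109 - 1\right) \left(- \frac{1}{2}\right) = \left(-110\right) \left(- \frac{1}{2}\right) = 55$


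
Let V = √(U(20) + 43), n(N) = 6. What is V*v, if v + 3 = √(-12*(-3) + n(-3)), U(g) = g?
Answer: 3*√7*(-3 + √42) ≈ 27.628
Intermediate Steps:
v = -3 + √42 (v = -3 + √(-12*(-3) + 6) = -3 + √(36 + 6) = -3 + √42 ≈ 3.4807)
V = 3*√7 (V = √(20 + 43) = √63 = 3*√7 ≈ 7.9373)
V*v = (3*√7)*(-3 + √42) = 3*√7*(-3 + √42)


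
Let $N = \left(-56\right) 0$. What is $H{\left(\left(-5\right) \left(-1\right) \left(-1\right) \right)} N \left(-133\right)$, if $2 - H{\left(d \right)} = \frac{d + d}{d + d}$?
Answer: $0$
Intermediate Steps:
$H{\left(d \right)} = 1$ ($H{\left(d \right)} = 2 - \frac{d + d}{d + d} = 2 - \frac{2 d}{2 d} = 2 - 2 d \frac{1}{2 d} = 2 - 1 = 1$)
$N = 0$
$H{\left(\left(-5\right) \left(-1\right) \left(-1\right) \right)} N \left(-133\right) = 1 \cdot 0 \left(-133\right) = 0 \left(-133\right) = 0$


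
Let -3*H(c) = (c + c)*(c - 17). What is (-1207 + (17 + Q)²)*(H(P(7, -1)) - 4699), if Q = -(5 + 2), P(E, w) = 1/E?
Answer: 254800773/49 ≈ 5.2000e+6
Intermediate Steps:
H(c) = -2*c*(-17 + c)/3 (H(c) = -(c + c)*(c - 17)/3 = -2*c*(-17 + c)/3)
Q = -7 (Q = -1*7 = -7)
(-1207 + (17 + Q)²)*(H(P(7, -1)) - 4699) = (-1207 + (17 - 7)²)*((⅔)*(17 - 1/7)/7 - 4699) = (-1207 + 10²)*((⅔)*(⅐)*(17 - 1*⅐) - 4699) = (-1207 + 100)*((⅔)*(⅐)*(17 - ⅐) - 4699) = -1107*((⅔)*(⅐)*(118/7) - 4699) = -1107*(236/147 - 4699) = -1107*(-690517/147) = 254800773/49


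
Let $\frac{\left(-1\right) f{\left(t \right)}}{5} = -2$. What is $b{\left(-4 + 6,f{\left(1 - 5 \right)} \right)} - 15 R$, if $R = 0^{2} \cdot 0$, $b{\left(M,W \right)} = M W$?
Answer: $20$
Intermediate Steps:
$f{\left(t \right)} = 10$ ($f{\left(t \right)} = \left(-5\right) \left(-2\right) = 10$)
$R = 0$ ($R = 0 \cdot 0 = 0$)
$b{\left(-4 + 6,f{\left(1 - 5 \right)} \right)} - 15 R = \left(-4 + 6\right) 10 - 0 = 2 \cdot 10 + 0 = 20 + 0 = 20$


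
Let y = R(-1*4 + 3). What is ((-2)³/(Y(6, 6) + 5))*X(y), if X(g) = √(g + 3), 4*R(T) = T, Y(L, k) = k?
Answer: -4*√11/11 ≈ -1.2060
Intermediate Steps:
R(T) = T/4
y = -¼ (y = (-1*4 + 3)/4 = (-4 + 3)/4 = (¼)*(-1) = -¼ ≈ -0.25000)
X(g) = √(3 + g)
((-2)³/(Y(6, 6) + 5))*X(y) = ((-2)³/(6 + 5))*√(3 - ¼) = (-8/11)*√(11/4) = ((1/11)*(-8))*(√11/2) = -4*√11/11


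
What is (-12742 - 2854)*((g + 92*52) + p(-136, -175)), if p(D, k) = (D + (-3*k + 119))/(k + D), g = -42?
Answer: -22992465384/311 ≈ -7.3931e+7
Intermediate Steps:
p(D, k) = (119 + D - 3*k)/(D + k) (p(D, k) = (D + (119 - 3*k))/(D + k) = (119 + D - 3*k)/(D + k))
(-12742 - 2854)*((g + 92*52) + p(-136, -175)) = (-12742 - 2854)*((-42 + 92*52) + (119 - 136 - 3*(-175))/(-136 - 175)) = -15596*((-42 + 4784) + (119 - 136 + 525)/(-311)) = -15596*(4742 - 1/311*508) = -15596*(4742 - 508/311) = -15596*1474254/311 = -22992465384/311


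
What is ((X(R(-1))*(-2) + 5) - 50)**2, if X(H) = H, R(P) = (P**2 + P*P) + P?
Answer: 2209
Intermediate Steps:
R(P) = P + 2*P**2 (R(P) = (P**2 + P**2) + P = 2*P**2 + P = P + 2*P**2)
((X(R(-1))*(-2) + 5) - 50)**2 = ((-(1 + 2*(-1))*(-2) + 5) - 50)**2 = ((-(1 - 2)*(-2) + 5) - 50)**2 = ((-1*(-1)*(-2) + 5) - 50)**2 = ((1*(-2) + 5) - 50)**2 = ((-2 + 5) - 50)**2 = (3 - 50)**2 = (-47)**2 = 2209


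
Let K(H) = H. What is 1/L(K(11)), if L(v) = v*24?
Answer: 1/264 ≈ 0.0037879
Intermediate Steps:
L(v) = 24*v
1/L(K(11)) = 1/(24*11) = 1/264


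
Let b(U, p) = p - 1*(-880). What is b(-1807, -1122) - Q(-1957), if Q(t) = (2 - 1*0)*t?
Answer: 3672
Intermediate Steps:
b(U, p) = 880 + p (b(U, p) = p + 880 = 880 + p)
Q(t) = 2*t (Q(t) = (2 + 0)*t = 2*t)
b(-1807, -1122) - Q(-1957) = (880 - 1122) - 2*(-1957) = -242 - 1*(-3914) = -242 + 3914 = 3672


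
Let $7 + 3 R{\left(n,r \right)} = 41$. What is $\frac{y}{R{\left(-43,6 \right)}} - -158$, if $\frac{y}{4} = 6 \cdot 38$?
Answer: $\frac{4054}{17} \approx 238.47$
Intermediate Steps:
$y = 912$ ($y = 4 \cdot 6 \cdot 38 = 4 \cdot 228 = 912$)
$R{\left(n,r \right)} = \frac{34}{3}$ ($R{\left(n,r \right)} = - \frac{7}{3} + \frac{1}{3} \cdot 41 = - \frac{7}{3} + \frac{41}{3} = \frac{34}{3}$)
$\frac{y}{R{\left(-43,6 \right)}} - -158 = \frac{912}{\frac{34}{3}} - -158 = 912 \cdot \frac{3}{34} + 158 = \frac{1368}{17} + 158 = \frac{4054}{17}$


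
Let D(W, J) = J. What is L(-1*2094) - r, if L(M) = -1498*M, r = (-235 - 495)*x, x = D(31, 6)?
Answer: 3141192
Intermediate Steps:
x = 6
r = -4380 (r = (-235 - 495)*6 = -730*6 = -4380)
L(-1*2094) - r = -(-1498)*2094 - 1*(-4380) = -1498*(-2094) + 4380 = 3136812 + 4380 = 3141192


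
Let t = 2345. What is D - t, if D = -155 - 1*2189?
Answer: -4689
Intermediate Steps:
D = -2344 (D = -155 - 2189 = -2344)
D - t = -2344 - 1*2345 = -2344 - 2345 = -4689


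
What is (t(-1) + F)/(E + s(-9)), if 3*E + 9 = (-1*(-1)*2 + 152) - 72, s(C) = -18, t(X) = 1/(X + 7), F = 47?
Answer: 283/38 ≈ 7.4474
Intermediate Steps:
t(X) = 1/(7 + X)
E = 73/3 (E = -3 + ((-1*(-1)*2 + 152) - 72)/3 = -3 + ((1*2 + 152) - 72)/3 = -3 + ((2 + 152) - 72)/3 = -3 + (154 - 72)/3 = -3 + (1/3)*82 = -3 + 82/3 = 73/3 ≈ 24.333)
(t(-1) + F)/(E + s(-9)) = (1/(7 - 1) + 47)/(73/3 - 18) = (1/6 + 47)/(19/3) = (1/6 + 47)*(3/19) = (283/6)*(3/19) = 283/38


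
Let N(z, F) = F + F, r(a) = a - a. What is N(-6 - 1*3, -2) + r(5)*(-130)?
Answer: -4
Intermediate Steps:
r(a) = 0
N(z, F) = 2*F
N(-6 - 1*3, -2) + r(5)*(-130) = 2*(-2) + 0*(-130) = -4 + 0 = -4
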